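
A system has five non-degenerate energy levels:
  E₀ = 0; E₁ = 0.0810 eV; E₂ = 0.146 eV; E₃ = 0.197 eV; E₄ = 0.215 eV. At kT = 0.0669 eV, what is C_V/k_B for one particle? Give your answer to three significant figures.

0.876

Eᵢ/kT = 0, 1.2108, 2.1824, 2.9447, 3.2138.
Z = Σ e^(−Eᵢ/kT) = e^(−0) + e^(−1.2108) + e^(−2.1824) + e^(−2.9447) + e^(−3.2138) = 1.0000 + 0.29796 + 0.11277 + 0.052618 + 0.040204 = 1.5036.
⟨E⟩ = 0.039644 eV, ⟨E²⟩ = 0.0054930 eV².
C_V/k_B = (⟨E²⟩ − ⟨E⟩²)/(kT)² = (0.0054930 − 0.0015716)/0.0044756 = 0.876.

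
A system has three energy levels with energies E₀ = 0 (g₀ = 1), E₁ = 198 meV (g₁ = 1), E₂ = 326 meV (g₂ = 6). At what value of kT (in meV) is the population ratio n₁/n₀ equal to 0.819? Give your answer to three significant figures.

992 meV

n₁/n₀ = (g₁/g₀) exp[−(E₁−E₀)/kT] = 0.819.
⇒ (E₁−E₀)/kT = ln((1/1)/0.819) = ln(1.2210) = 0.19967.
kT = 198 meV / 0.19967 = 992 meV.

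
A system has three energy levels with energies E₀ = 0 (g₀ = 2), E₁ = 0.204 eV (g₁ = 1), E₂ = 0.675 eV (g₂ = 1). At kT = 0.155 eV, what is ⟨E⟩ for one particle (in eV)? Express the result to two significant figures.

0.028 eV

Eᵢ/kT = 0, 1.316, 4.355.
Z = Σ gᵢe^(−Eᵢ/kT) = 2·e^(−0) + 1·e^(−1.316) + 1·e^(−4.355) = 2.000 + 0.2682 + 0.01284 = 2.281.
⟨E⟩ = Σ Eᵢ gᵢe^(−Eᵢ/kT) / Z = (0·2.000 + 0.204·0.2682 + 0.675·0.01284) / 2.281 = 0.028 eV.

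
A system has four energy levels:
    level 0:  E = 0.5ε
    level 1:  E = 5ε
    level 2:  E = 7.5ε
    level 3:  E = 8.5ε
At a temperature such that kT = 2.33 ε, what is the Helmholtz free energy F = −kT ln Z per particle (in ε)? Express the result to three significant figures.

Eᵢ/kT = 0.21459, 2.1459, 3.2189, 3.6481.
Z = Σ e^(−Eᵢ/kT) = e^(−0.21459) + e^(−2.1459) + e^(−3.2189) + e^(−3.6481) = 0.80687 + 0.11696 + 0.039999 + 0.026041 = 0.98987.
F = −kT ln Z = −2.33 × ln(0.98987) = −2.33 × -0.010182 = 0.0237 ε.

0.0237 ε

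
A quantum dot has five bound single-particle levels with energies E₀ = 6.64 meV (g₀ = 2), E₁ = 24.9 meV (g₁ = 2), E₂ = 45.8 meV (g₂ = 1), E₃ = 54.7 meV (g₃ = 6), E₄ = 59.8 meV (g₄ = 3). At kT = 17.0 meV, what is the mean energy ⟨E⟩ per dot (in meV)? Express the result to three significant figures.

Eᵢ/kT = 0.39059, 1.4647, 2.6941, 3.2176, 3.5176.
Z = Σ gᵢe^(−Eᵢ/kT) = 2·e^(−0.39059) + 2·e^(−1.4647) + 1·e^(−2.6941) + 6·e^(−3.2176) + 3·e^(−3.5176) = 1.3533 + 0.46229 + 0.067603 + 0.24031 + 0.089012 = 2.2125.
⟨E⟩ = Σ Eᵢ gᵢe^(−Eᵢ/kT) / Z = (6.64·1.3533 + 24.9·0.46229 + 45.8·0.067603 + 54.7·0.24031 + 59.8·0.089012) / 2.2125 = 19.0 meV.

19.0 meV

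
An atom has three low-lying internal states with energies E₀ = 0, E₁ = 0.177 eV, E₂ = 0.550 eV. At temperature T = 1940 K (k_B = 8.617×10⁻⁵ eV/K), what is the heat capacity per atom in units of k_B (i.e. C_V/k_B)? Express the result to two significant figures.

0.45

k_BT = 8.617×10⁻⁵ × 1940 K = 0.1672 eV.
Eᵢ/kT = 0, 1.059, 3.289.
Z = Σ e^(−Eᵢ/kT) = e^(−0) + e^(−1.059) + e^(−3.289) = 1.000 + 0.3468 + 0.03729 = 1.384.
⟨E⟩ = 0.05917 eV, ⟨E²⟩ = 0.01600 eV².
C_V/k_B = (⟨E²⟩ − ⟨E⟩²)/(kT)² = (0.01600 − 0.003501)/0.02796 = 0.45.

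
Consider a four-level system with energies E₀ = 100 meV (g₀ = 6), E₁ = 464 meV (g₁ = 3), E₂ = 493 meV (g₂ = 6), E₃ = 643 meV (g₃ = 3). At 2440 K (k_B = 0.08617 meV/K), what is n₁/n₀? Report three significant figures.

0.0885

k_BT = 0.08617 × 2440 K = 210.25 meV.
n₁/n₀ = (g₁/g₀) exp[−(E₁−E₀)/kT] = (3/6) × exp(−(364 meV)/(210.25 meV)) = (3/6) × exp(-1.7313) = 0.0885.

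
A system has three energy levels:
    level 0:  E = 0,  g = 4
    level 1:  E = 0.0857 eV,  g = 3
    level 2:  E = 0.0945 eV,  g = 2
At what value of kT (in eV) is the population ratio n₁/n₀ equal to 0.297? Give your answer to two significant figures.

0.093 eV

n₁/n₀ = (g₁/g₀) exp[−(E₁−E₀)/kT] = 0.297.
⇒ (E₁−E₀)/kT = ln((3/4)/0.297) = ln(2.525) = 0.9262.
kT = 0.0857 eV / 0.9262 = 0.093 eV.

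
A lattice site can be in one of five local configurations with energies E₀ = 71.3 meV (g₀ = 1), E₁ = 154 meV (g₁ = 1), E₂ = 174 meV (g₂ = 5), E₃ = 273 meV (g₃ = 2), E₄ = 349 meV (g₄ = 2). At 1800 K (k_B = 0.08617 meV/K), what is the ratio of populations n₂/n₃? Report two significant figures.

k_BT = 0.08617 × 1800 K = 155.1 meV.
n₂/n₃ = (g₂/g₃) exp[−(E₂−E₃)/kT] = (5/2) × exp(−(-99 meV)/(155.1 meV)) = (5/2) × exp(0.6383) = 4.7.

4.7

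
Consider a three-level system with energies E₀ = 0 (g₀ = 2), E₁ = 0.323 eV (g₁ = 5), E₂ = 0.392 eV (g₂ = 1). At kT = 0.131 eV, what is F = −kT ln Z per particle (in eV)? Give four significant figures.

-0.1187 eV

Eᵢ/kT = 0, 2.46565, 2.99237.
Z = Σ gᵢe^(−Eᵢ/kT) = 2·e^(−0) + 5·e^(−2.46565) + 1·e^(−2.99237) = 2.00000 + 0.424768 + 0.0501684 = 2.47494.
F = −kT ln Z = −0.131 × ln(2.47494) = −0.131 × 0.906216 = -0.1187 eV.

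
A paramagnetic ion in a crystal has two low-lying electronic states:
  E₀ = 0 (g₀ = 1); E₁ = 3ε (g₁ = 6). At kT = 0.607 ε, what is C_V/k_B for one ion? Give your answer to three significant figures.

0.962

Eᵢ/kT = 0, 4.9423.
Z = Σ gᵢe^(−Eᵢ/kT) = 1·e^(−0) + 6·e^(−4.9423) = 1.0000 + 0.042829 = 1.0428.
⟨E⟩ = 0.12321 ε, ⟨E²⟩ = 0.36964 ε².
C_V/k_B = (⟨E²⟩ − ⟨E⟩²)/(kT)² = (0.36964 − 0.015181)/0.36845 = 0.962.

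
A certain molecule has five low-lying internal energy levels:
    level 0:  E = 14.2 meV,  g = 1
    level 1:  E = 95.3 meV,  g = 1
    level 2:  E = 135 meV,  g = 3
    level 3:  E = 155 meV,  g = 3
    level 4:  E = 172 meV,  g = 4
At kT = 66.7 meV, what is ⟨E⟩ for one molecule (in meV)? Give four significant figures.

90.89 meV

Eᵢ/kT = 0.212894, 1.42879, 2.02399, 2.32384, 2.57871.
Z = Σ gᵢe^(−Eᵢ/kT) = 1·e^(−0.212894) + 1·e^(−1.42879) + 3·e^(−2.02399) + 3·e^(−2.32384) + 4·e^(−2.57871) = 0.808242 + 0.239599 + 0.396382 + 0.293691 + 0.303487 = 2.04140.
⟨E⟩ = Σ Eᵢ gᵢe^(−Eᵢ/kT) / Z = (14.2·0.808242 + 95.3·0.239599 + 135·0.396382 + 155·0.293691 + 172·0.303487) / 2.04140 = 90.89 meV.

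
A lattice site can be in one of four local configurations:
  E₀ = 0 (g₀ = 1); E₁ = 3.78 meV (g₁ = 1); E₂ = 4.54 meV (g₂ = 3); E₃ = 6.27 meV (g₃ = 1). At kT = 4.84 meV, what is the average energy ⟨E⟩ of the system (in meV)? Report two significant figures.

3.0 meV

Eᵢ/kT = 0, 0.7810, 0.9380, 1.295.
Z = Σ gᵢe^(−Eᵢ/kT) = 1·e^(−0) + 1·e^(−0.7810) + 3·e^(−0.9380) + 1·e^(−1.295) = 1.000 + 0.4579 + 1.174 + 0.2739 = 2.906.
⟨E⟩ = Σ Eᵢ gᵢe^(−Eᵢ/kT) / Z = (0·1.000 + 3.78·0.4579 + 4.54·1.174 + 6.27·0.2739) / 2.906 = 3.0 meV.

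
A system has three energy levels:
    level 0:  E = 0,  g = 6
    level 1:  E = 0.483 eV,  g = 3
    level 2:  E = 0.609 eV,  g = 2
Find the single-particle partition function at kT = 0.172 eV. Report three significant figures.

Z = 6.24

Eᵢ/kT = 0, 2.8081, 3.5407.
Z = Σ gᵢe^(−Eᵢ/kT) = 6·e^(−0) + 3·e^(−2.8081) + 2·e^(−3.5407) = 6.0000 + 0.18096 + 0.057986 = 6.2389.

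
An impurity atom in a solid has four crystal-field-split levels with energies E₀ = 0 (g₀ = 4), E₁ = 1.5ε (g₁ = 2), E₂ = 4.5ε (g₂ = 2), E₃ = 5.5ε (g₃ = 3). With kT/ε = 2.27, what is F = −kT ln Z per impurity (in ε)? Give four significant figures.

Eᵢ/kT = 0, 0.660793, 1.98238, 2.42291.
Z = Σ gᵢe^(−Eᵢ/kT) = 4·e^(−0) + 2·e^(−0.660793) + 2·e^(−1.98238) + 3·e^(−2.42291) = 4.00000 + 1.03288 + 0.275482 + 0.265990 = 5.57435.
F = −kT ln Z = −2.27 × ln(5.57435) = −2.27 × 1.71818 = -3.900 ε.

-3.900 ε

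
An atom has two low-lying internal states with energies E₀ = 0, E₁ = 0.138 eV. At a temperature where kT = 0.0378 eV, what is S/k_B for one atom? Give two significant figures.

Eᵢ/kT = 0, 3.651.
Z = Σ e^(−Eᵢ/kT) = e^(−0) + e^(−3.651) = 1.000 + 0.02597 = 1.026.
⟨E⟩ = Σ EᵢPᵢ = 0.003493 eV.
S/k_B = ln Z + ⟨E⟩/kT = ln(1.026) + 0.003493/0.0378 = 0.02567 + 0.09241 = 0.12.

0.12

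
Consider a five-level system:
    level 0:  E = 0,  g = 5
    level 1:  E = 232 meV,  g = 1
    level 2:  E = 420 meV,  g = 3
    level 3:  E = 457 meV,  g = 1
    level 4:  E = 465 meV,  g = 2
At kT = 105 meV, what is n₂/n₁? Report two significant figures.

0.50

n₂/n₁ = (g₂/g₁) exp[−(E₂−E₁)/kT] = (3/1) × exp(−(188 meV)/(105 meV)) = (3/1) × exp(-1.790) = 0.50.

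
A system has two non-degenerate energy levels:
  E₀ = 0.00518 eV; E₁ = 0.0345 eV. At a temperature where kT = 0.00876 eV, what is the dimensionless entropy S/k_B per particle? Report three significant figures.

0.148

Eᵢ/kT = 0.59132, 3.9384.
Z = Σ e^(−Eᵢ/kT) = e^(−0.59132) + e^(−3.9384) = 0.55360 + 0.019479 = 0.57308.
⟨E⟩ = Σ EᵢPᵢ = 0.0061766 eV.
S/k_B = ln Z + ⟨E⟩/kT = ln(0.57308) + 0.0061766/0.00876 = -0.55673 + 0.70509 = 0.148.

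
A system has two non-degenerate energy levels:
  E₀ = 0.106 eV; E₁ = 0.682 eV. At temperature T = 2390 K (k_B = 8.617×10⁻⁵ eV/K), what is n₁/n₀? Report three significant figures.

0.0610

k_BT = 8.617×10⁻⁵ × 2390 K = 0.20595 eV.
n₁/n₀ = exp[−(E₁−E₀)/kT] = exp(−(0.576 eV)/(0.20595 eV)) = exp(-2.7968) = 0.0610.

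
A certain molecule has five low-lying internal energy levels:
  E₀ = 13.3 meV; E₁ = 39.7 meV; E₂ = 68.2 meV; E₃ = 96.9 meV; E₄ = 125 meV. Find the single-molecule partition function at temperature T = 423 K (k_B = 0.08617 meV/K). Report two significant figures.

Z = 1.3

k_BT = 0.08617 × 423 K = 36.45 meV.
Eᵢ/kT = 0.3649, 1.089, 1.871, 2.658, 3.429.
Z = Σ e^(−Eᵢ/kT) = e^(−0.3649) + e^(−1.089) + e^(−1.871) + e^(−2.658) + e^(−3.429) = 0.6943 + 0.3366 + 0.1540 + 0.07009 + 0.03242 = 1.287.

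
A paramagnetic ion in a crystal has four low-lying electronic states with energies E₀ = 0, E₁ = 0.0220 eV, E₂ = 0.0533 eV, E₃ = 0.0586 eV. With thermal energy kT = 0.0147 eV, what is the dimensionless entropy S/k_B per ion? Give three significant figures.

0.637

Eᵢ/kT = 0, 1.4966, 3.6259, 3.9864.
Z = Σ e^(−Eᵢ/kT) = e^(−0) + e^(−1.4966) + e^(−3.6259) + e^(−3.9864) = 1.0000 + 0.22389 + 0.026625 + 0.018566 = 1.2691.
⟨E⟩ = Σ EᵢPᵢ = 0.0058566 eV.
S/k_B = ln Z + ⟨E⟩/kT = ln(1.2691) + 0.0058566/0.0147 = 0.23831 + 0.39841 = 0.637.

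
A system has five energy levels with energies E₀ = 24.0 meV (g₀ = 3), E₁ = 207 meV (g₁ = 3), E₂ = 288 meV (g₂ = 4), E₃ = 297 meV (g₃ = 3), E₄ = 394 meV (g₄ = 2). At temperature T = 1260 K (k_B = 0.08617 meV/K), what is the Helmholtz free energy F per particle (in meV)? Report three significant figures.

-132 meV

k_BT = 0.08617 × 1260 K = 108.57 meV.
Eᵢ/kT = 0.22106, 1.9066, 2.6527, 2.7356, 3.6290.
Z = Σ gᵢe^(−Eᵢ/kT) = 3·e^(−0.22106) + 3·e^(−1.9066) + 4·e^(−2.6527) + 3·e^(−2.7356) + 2·e^(−3.6290) = 2.4050 + 0.44575 + 0.28184 + 0.19457 + 0.053085 = 3.3802.
F = −kT ln Z = −108.57 × ln(3.3802) = −108.57 × 1.2179 = -132 meV.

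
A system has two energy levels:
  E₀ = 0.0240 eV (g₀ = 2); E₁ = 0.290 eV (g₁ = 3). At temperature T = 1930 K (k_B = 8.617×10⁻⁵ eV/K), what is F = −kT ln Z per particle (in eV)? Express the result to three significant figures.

-0.135 eV

k_BT = 8.617×10⁻⁵ × 1930 K = 0.16631 eV.
Eᵢ/kT = 0.14431, 1.7437.
Z = Σ gᵢe^(−Eᵢ/kT) = 2·e^(−0.14431) + 3·e^(−1.7437) = 1.7312 + 0.52462 = 2.2558.
F = −kT ln Z = −0.16631 × ln(2.2558) = −0.16631 × 0.81350 = -0.135 eV.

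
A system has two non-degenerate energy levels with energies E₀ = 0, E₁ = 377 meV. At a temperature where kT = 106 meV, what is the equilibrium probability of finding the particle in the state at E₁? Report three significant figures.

0.0277

Eᵢ/kT = 0, 3.5566.
Z = Σ e^(−Eᵢ/kT) = e^(−0) + e^(−3.5566) = 1.0000 + 0.028536 = 1.0285.
P₁ = e^(−E₁/kT) / Z = 0.028536/1.0285 = 0.0277.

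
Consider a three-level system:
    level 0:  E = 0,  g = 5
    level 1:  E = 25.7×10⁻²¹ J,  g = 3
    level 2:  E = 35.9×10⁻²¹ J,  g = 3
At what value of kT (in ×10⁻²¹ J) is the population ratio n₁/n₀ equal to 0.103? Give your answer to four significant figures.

14.58 ×10⁻²¹ J

n₁/n₀ = (g₁/g₀) exp[−(E₁−E₀)/kT] = 0.103.
⇒ (E₁−E₀)/kT = ln((3/5)/0.103) = ln(5.82524) = 1.76220.
kT = 25.7 ×10⁻²¹ J / 1.76220 = 14.58 ×10⁻²¹ J.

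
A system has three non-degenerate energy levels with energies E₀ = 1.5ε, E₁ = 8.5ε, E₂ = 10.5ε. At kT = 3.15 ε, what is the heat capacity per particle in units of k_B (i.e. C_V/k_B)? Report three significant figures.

Eᵢ/kT = 0.47619, 2.6984, 3.3333.
Z = Σ e^(−Eᵢ/kT) = e^(−0.47619) + e^(−2.6984) + e^(−3.3333) = 0.62115 + 0.067313 + 0.035675 = 0.72414.
⟨E⟩ = 2.5941 ε, ⟨E²⟩ = 14.078 ε².
C_V/k_B = (⟨E²⟩ − ⟨E⟩²)/(kT)² = (14.078 − 6.7294)/9.9225 = 0.741.

0.741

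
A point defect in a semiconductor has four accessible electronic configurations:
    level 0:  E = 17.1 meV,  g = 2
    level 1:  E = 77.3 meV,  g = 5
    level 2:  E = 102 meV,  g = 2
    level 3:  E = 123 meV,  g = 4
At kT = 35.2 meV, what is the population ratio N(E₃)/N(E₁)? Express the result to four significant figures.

0.2184

n₃/n₁ = (g₃/g₁) exp[−(E₃−E₁)/kT] = (4/5) × exp(−(45.7 meV)/(35.2 meV)) = (4/5) × exp(-1.29830) = 0.2184.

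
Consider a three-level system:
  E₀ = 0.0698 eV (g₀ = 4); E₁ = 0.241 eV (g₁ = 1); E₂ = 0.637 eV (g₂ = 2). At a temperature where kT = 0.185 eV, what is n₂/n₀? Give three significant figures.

n₂/n₀ = (g₂/g₀) exp[−(E₂−E₀)/kT] = (2/4) × exp(−(0.5672 eV)/(0.185 eV)) = (2/4) × exp(-3.0659) = 0.0233.

0.0233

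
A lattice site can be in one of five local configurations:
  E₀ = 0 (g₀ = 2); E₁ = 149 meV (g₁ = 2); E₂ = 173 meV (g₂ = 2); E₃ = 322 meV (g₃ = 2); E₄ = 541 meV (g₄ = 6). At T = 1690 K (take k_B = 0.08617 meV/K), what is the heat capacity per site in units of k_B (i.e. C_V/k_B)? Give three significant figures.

0.819

k_BT = 0.08617 × 1690 K = 145.63 meV.
Eᵢ/kT = 0, 1.0231, 1.1879, 2.2111, 3.7149.
Z = Σ gᵢe^(−Eᵢ/kT) = 2·e^(−0) + 2·e^(−1.0231) + 2·e^(−1.1879) + 2·e^(−2.2111) + 6·e^(−3.7149) = 2.0000 + 0.71896 + 0.60972 + 0.21916 + 0.14615 = 3.6940.
⟨E⟩ = 98.063 meV, ⟨E²⟩ = 26992 meV².
C_V/k_B = (⟨E²⟩ − ⟨E⟩²)/(kT)² = (26992 − 9616.4)/21208 = 0.819.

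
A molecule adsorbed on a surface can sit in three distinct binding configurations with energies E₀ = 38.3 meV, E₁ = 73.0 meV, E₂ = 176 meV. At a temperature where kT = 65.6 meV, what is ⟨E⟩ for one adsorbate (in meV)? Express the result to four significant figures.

60.10 meV

Eᵢ/kT = 0.583841, 1.11280, 2.68293.
Z = Σ e^(−Eᵢ/kT) = e^(−0.583841) + e^(−1.11280) + e^(−2.68293) = 0.557752 + 0.328637 + 0.0683626 = 0.954752.
⟨E⟩ = Σ Eᵢ e^(−Eᵢ/kT) / Z = (38.3·0.557752 + 73.0·0.328637 + 176·0.0683626) / 0.954752 = 60.10 meV.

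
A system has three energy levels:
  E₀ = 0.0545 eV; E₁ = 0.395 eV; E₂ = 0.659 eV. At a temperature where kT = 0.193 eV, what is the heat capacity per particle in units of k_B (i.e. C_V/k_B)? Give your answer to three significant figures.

0.661

Eᵢ/kT = 0.28238, 2.0466, 3.4145.
Z = Σ e^(−Eᵢ/kT) = e^(−0.28238) + e^(−2.0466) + e^(−3.4145) = 0.75399 + 0.12917 + 0.032893 = 0.91605.
⟨E⟩ = 0.12422 eV, ⟨E²⟩ = 0.040039 eV².
C_V/k_B = (⟨E²⟩ − ⟨E⟩²)/(kT)² = (0.040039 − 0.015431)/0.037249 = 0.661.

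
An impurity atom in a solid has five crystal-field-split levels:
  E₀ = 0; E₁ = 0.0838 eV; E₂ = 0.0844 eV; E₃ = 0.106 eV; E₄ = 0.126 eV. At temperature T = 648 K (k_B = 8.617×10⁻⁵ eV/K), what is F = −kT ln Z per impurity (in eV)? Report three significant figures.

-0.0296 eV

k_BT = 8.617×10⁻⁵ × 648 K = 0.055838 eV.
Eᵢ/kT = 0, 1.5008, 1.5115, 1.8983, 2.2565.
Z = Σ e^(−Eᵢ/kT) = e^(−0) + e^(−1.5008) + e^(−1.5115) + e^(−1.8983) + e^(−2.2565) = 1.0000 + 0.22295 + 0.22058 + 0.14982 + 0.10472 = 1.6981.
F = −kT ln Z = −0.055838 × ln(1.6981) = −0.055838 × 0.52951 = -0.0296 eV.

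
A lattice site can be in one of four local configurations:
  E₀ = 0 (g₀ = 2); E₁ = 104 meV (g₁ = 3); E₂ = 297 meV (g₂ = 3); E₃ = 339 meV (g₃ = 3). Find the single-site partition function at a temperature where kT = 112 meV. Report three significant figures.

Eᵢ/kT = 0, 0.92857, 2.6518, 3.0268.
Z = Σ gᵢe^(−Eᵢ/kT) = 2·e^(−0) + 3·e^(−0.92857) + 3·e^(−2.6518) + 3·e^(−3.0268) = 2.0000 + 1.1854 + 0.21157 + 0.14541 = 3.5424.

Z = 3.54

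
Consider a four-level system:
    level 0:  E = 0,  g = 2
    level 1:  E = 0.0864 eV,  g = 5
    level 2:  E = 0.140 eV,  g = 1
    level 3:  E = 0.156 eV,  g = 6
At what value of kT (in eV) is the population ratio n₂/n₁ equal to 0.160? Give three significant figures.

0.240 eV

n₂/n₁ = (g₂/g₁) exp[−(E₂−E₁)/kT] = 0.160.
⇒ (E₂−E₁)/kT = ln((1/5)/0.160) = ln(1.2500) = 0.22314.
kT = 0.0536 eV / 0.22314 = 0.240 eV.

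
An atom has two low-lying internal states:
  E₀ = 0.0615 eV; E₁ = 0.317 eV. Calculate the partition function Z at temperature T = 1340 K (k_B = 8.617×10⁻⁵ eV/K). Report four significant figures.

Z = 0.6513

k_BT = 8.617×10⁻⁵ × 1340 K = 0.115468 eV.
Eᵢ/kT = 0.532615, 2.74535.
Z = Σ e^(−Eᵢ/kT) = e^(−0.532615) + e^(−2.74535) = 0.587068 + 0.0642258 = 0.651294.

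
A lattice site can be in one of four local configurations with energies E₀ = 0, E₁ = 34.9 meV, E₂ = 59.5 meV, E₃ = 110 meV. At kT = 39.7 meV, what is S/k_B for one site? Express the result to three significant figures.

Eᵢ/kT = 0, 0.87909, 1.4987, 2.7708.
Z = Σ e^(−Eᵢ/kT) = e^(−0) + e^(−0.87909) + e^(−1.4987) + e^(−2.7708) = 1.0000 + 0.41516 + 0.22342 + 0.062612 = 1.7012.
⟨E⟩ = Σ EᵢPᵢ = 20.380 meV.
S/k_B = ln Z + ⟨E⟩/kT = ln(1.7012) + 20.380/39.7 = 0.53133 + 0.51335 = 1.04.

1.04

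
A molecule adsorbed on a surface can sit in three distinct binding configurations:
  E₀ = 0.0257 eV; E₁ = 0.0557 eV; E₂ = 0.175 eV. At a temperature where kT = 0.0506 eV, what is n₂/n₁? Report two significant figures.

n₂/n₁ = exp[−(E₂−E₁)/kT] = exp(−(0.1193 eV)/(0.0506 eV)) = exp(-2.358) = 0.095.

0.095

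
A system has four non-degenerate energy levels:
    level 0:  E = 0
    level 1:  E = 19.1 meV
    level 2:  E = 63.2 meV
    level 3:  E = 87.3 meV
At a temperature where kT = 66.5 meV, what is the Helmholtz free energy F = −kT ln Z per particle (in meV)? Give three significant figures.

Eᵢ/kT = 0, 0.28722, 0.95038, 1.3128.
Z = Σ e^(−Eᵢ/kT) = e^(−0) + e^(−0.28722) + e^(−0.95038) + e^(−1.3128) = 1.0000 + 0.75035 + 0.38659 + 0.26907 = 2.4060.
F = −kT ln Z = −66.5 × ln(2.4060) = −66.5 × 0.87797 = -58.4 meV.

-58.4 meV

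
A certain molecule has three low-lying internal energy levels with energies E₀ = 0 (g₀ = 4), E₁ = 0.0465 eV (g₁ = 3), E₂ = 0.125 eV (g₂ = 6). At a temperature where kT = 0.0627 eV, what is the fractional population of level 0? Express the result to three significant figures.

Eᵢ/kT = 0, 0.74163, 1.9936.
Z = Σ gᵢe^(−Eᵢ/kT) = 4·e^(−0) + 3·e^(−0.74163) + 6·e^(−1.9936) = 4.0000 + 1.4290 + 0.81723 = 6.2462.
P₀ = g₀ e^(−E₀/kT) / Z = 4.0000/6.2462 = 0.640.

0.640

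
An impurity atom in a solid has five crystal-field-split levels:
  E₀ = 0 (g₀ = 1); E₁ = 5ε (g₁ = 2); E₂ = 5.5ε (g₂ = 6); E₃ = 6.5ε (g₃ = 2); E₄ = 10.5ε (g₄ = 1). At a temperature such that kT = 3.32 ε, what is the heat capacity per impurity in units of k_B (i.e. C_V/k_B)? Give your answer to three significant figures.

0.695

Eᵢ/kT = 0, 1.5060, 1.6566, 1.9578, 3.1627.
Z = Σ gᵢe^(−Eᵢ/kT) = 1·e^(−0) + 2·e^(−1.5060) + 6·e^(−1.6566) + 2·e^(−1.9578) + 1·e^(−3.1627) = 1.0000 + 0.44359 + 1.1447 + 0.28234 + 0.042311 = 2.9129.
⟨E⟩ = 3.7053 ε, ⟨E²⟩ = 21.391 ε².
C_V/k_B = (⟨E²⟩ − ⟨E⟩²)/(kT)² = (21.391 − 13.729)/11.022 = 0.695.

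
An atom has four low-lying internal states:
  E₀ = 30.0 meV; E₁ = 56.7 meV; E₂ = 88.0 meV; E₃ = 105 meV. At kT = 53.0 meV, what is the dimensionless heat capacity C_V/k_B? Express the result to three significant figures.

Eᵢ/kT = 0.56604, 1.0698, 1.6604, 1.9811.
Z = Σ e^(−Eᵢ/kT) = e^(−0.56604) + e^(−1.0698) + e^(−1.6604) + e^(−1.9811) = 0.56777 + 0.34308 + 0.19006 + 0.13792 = 1.2388.
⟨E⟩ = 54.644 meV, ⟨E²⟩ = 3718.4 meV².
C_V/k_B = (⟨E²⟩ − ⟨E⟩²)/(kT)² = (3718.4 − 2986.0)/2809.0 = 0.261.

0.261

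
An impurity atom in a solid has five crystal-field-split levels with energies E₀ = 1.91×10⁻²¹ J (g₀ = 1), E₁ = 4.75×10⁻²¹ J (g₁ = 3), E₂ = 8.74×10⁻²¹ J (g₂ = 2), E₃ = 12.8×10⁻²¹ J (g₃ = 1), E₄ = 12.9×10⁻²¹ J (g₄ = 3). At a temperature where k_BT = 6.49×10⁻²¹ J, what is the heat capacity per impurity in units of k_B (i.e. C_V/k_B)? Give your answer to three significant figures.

Eᵢ/kT = 0.29430, 0.73190, 1.3467, 1.9723, 1.9877.
Z = Σ gᵢe^(−Eᵢ/kT) = 1·e^(−0.29430) + 3·e^(−0.73190) + 2·e^(−1.3467) + 1·e^(−1.9723) + 3·e^(−1.9877) = 0.74505 + 1.4430 + 0.52019 + 0.13914 + 0.41103 = 3.2584.
⟨E⟩ = 6.1095, ⟨E²⟩ = 51.009.
C_V/k_B = (⟨E²⟩ − ⟨E⟩²)/(kT)² = (51.009 − 37.326)/42.120 = 0.325.

0.325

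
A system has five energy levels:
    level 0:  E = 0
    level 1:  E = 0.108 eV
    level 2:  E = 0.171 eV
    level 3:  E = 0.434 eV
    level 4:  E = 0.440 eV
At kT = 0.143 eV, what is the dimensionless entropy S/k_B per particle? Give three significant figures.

1.16

Eᵢ/kT = 0, 0.75524, 1.1958, 3.0350, 3.0769.
Z = Σ e^(−Eᵢ/kT) = e^(−0) + e^(−0.75524) + e^(−1.1958) + e^(−3.0350) + e^(−3.0769) = 1.0000 + 0.46990 + 0.30246 + 0.048075 + 0.046102 = 1.8665.
⟨E⟩ = Σ EᵢPᵢ = 0.076946 eV.
S/k_B = ln Z + ⟨E⟩/kT = ln(1.8665) + 0.076946/0.143 = 0.62407 + 0.53808 = 1.16.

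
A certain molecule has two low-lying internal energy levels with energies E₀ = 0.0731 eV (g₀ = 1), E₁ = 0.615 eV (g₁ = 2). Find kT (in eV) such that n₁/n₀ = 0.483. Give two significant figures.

0.38 eV

n₁/n₀ = (g₁/g₀) exp[−(E₁−E₀)/kT] = 0.483.
⇒ (E₁−E₀)/kT = ln((2/1)/0.483) = ln(4.141) = 1.421.
kT = 0.5419 eV / 1.421 = 0.38 eV.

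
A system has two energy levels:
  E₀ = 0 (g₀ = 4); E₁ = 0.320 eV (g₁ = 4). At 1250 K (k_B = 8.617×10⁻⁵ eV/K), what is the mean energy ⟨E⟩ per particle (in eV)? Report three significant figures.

k_BT = 8.617×10⁻⁵ × 1250 K = 0.10771 eV.
Eᵢ/kT = 0, 2.9709.
Z = Σ gᵢe^(−Eᵢ/kT) = 4·e^(−0) + 4·e^(−2.9709) = 4.0000 + 0.20503 = 4.2050.
⟨E⟩ = Σ Eᵢ gᵢe^(−Eᵢ/kT) / Z = (0·4.0000 + 0.320·0.20503) / 4.2050 = 0.0156 eV.

0.0156 eV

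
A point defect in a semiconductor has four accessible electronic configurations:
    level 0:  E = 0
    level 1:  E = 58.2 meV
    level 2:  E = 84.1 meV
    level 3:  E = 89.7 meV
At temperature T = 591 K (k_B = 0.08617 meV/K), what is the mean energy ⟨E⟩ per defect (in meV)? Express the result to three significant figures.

29.8 meV

k_BT = 0.08617 × 591 K = 50.926 meV.
Eᵢ/kT = 0, 1.1428, 1.6514, 1.7614.
Z = Σ e^(−Eᵢ/kT) = e^(−0) + e^(−1.1428) + e^(−1.6514) + e^(−1.7614) = 1.0000 + 0.31892 + 0.19178 + 0.17180 = 1.6825.
⟨E⟩ = Σ Eᵢ e^(−Eᵢ/kT) / Z = (0·1.0000 + 58.2·0.31892 + 84.1·0.19178 + 89.7·0.17180) / 1.6825 = 29.8 meV.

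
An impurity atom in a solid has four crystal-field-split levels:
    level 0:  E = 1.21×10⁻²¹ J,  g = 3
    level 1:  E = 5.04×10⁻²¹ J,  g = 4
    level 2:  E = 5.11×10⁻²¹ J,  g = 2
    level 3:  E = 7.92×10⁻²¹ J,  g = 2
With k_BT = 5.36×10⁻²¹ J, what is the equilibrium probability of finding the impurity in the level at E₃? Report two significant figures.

0.088

Eᵢ/kT = 0.2257, 0.9403, 0.9534, 1.478.
Z = Σ gᵢe^(−Eᵢ/kT) = 3·e^(−0.2257) + 4·e^(−0.9403) + 2·e^(−0.9534) + 2·e^(−1.478) = 2.394 + 1.562 + 0.7709 + 0.4562 = 5.183.
P₃ = g₃ e^(−E₃/kT) / Z = 0.4562/5.183 = 0.088.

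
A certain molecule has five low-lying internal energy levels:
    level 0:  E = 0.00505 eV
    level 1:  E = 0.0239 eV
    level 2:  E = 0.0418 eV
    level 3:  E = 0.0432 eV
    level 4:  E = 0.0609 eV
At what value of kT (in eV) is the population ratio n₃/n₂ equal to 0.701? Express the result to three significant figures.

0.00394 eV

n₃/n₂ = exp[−(E₃−E₂)/kT] = 0.701.
⇒ (E₃−E₂)/kT = ln(1/0.701) = ln(1.4265) = 0.35522.
kT = 0.0014 eV / 0.35522 = 0.00394 eV.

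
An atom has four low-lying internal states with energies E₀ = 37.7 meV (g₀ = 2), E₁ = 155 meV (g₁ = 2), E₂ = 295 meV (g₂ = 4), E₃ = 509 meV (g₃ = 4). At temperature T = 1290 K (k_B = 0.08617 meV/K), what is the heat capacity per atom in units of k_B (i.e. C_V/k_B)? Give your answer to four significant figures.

k_BT = 0.08617 × 1290 K = 111.159 meV.
Eᵢ/kT = 0.339154, 1.39440, 2.65386, 4.57903.
Z = Σ gᵢe^(−Eᵢ/kT) = 2·e^(−0.339154) + 2·e^(−1.39440) + 4·e^(−2.65386) + 4·e^(−4.57903) = 1.42475 + 0.495964 + 0.281516 + 0.0410594 = 2.24329.
⟨E⟩ = 104.549 meV, ⟨E²⟩ = 21877.3 meV².
C_V/k_B = (⟨E²⟩ − ⟨E⟩²)/(kT)² = (21877.3 − 10930.5)/12356.3 = 0.8859.

0.8859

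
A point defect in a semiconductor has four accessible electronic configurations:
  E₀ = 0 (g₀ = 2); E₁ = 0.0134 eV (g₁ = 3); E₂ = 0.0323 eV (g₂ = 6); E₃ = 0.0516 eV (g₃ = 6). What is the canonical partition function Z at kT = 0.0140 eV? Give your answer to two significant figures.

Eᵢ/kT = 0, 0.9571, 2.307, 3.686.
Z = Σ gᵢe^(−Eᵢ/kT) = 2·e^(−0) + 3·e^(−0.9571) + 6·e^(−2.307) + 6·e^(−3.686) = 2.000 + 1.152 + 0.5974 + 0.1504 = 3.900.

Z = 3.9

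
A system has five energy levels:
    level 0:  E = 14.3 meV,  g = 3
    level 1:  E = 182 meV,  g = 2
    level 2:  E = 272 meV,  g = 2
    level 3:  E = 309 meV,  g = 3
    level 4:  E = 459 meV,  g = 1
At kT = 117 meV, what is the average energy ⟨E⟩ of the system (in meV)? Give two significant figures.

69 meV

Eᵢ/kT = 0.1222, 1.556, 2.325, 2.641, 3.923.
Z = Σ gᵢe^(−Eᵢ/kT) = 3·e^(−0.1222) + 2·e^(−1.556) + 2·e^(−2.325) + 3·e^(−2.641) + 1·e^(−3.923) = 2.655 + 0.4220 + 0.1956 + 0.2139 + 0.01978 = 3.506.
⟨E⟩ = Σ Eᵢ gᵢe^(−Eᵢ/kT) / Z = (14.3·2.655 + 182·0.4220 + 272·0.1956 + 309·0.2139 + 459·0.01978) / 3.506 = 69 meV.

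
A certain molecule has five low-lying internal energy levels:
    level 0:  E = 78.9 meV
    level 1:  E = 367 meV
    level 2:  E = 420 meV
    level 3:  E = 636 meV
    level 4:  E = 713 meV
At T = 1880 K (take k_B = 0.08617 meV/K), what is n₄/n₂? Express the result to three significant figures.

0.164

k_BT = 0.08617 × 1880 K = 162.00 meV.
n₄/n₂ = exp[−(E₄−E₂)/kT] = exp(−(293 meV)/(162.00 meV)) = exp(-1.8086) = 0.164.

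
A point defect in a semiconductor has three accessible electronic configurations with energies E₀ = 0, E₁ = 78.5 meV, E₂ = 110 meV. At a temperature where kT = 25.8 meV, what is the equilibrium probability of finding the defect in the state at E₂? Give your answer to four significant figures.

0.01325

Eᵢ/kT = 0, 3.04264, 4.26357.
Z = Σ e^(−Eᵢ/kT) = e^(−0) + e^(−3.04264) + e^(−4.26357) = 1.00000 + 0.0477088 + 0.0140720 = 1.06178.
P₂ = e^(−E₂/kT) / Z = 0.0140720/1.06178 = 0.01325.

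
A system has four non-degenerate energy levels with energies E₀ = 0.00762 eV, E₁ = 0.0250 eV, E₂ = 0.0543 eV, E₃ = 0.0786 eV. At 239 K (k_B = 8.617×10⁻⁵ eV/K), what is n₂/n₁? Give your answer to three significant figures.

k_BT = 8.617×10⁻⁵ × 239 K = 0.020595 eV.
n₂/n₁ = exp[−(E₂−E₁)/kT] = exp(−(0.0293 eV)/(0.020595 eV)) = exp(-1.4227) = 0.241.

0.241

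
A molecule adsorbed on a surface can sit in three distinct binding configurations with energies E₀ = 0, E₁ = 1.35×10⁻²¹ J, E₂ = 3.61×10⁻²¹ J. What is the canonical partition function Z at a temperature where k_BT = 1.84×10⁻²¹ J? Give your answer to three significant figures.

Eᵢ/kT = 0, 0.73370, 1.9620.
Z = Σ e^(−Eᵢ/kT) = e^(−0) + e^(−0.73370) + e^(−1.9620) = 1.0000 + 0.48013 + 0.14058 = 1.6207.

Z = 1.62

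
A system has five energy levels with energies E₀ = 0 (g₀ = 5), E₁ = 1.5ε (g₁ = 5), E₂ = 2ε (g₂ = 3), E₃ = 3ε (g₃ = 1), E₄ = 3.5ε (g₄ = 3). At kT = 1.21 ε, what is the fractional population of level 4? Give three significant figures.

Eᵢ/kT = 0, 1.2397, 1.6529, 2.4793, 2.8926.
Z = Σ gᵢe^(−Eᵢ/kT) = 5·e^(−0) + 5·e^(−1.2397) + 3·e^(−1.6529) + 1·e^(−2.4793) + 3·e^(−2.8926) = 5.0000 + 1.4474 + 0.57448 + 0.083802 + 0.16630 = 7.2720.
P₄ = g₄ e^(−E₄/kT) / Z = 0.16630/7.2720 = 0.0229.

0.0229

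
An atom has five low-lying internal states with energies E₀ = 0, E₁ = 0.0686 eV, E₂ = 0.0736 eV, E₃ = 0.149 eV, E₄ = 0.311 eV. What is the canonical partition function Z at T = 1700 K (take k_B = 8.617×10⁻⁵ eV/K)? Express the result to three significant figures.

k_BT = 8.617×10⁻⁵ × 1700 K = 0.14649 eV.
Eᵢ/kT = 0, 0.46829, 0.50242, 1.0171, 2.1230.
Z = Σ e^(−Eᵢ/kT) = e^(−0) + e^(−0.46829) + e^(−0.50242) + e^(−1.0171) + e^(−2.1230) = 1.0000 + 0.62607 + 0.60506 + 0.36164 + 0.11967 = 2.7124.

Z = 2.71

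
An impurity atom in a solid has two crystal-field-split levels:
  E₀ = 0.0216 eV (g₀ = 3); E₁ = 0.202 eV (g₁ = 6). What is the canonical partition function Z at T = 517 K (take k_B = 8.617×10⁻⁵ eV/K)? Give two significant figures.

k_BT = 8.617×10⁻⁵ × 517 K = 0.04455 eV.
Eᵢ/kT = 0.4848, 4.534.
Z = Σ gᵢe^(−Eᵢ/kT) = 3·e^(−0.4848) + 6·e^(−4.534) = 1.847 + 0.06443 = 1.911.

Z = 1.9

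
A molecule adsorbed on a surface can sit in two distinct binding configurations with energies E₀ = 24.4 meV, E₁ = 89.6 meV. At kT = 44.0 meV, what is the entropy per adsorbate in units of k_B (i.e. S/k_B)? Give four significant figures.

Eᵢ/kT = 0.554545, 2.03636.
Z = Σ e^(−Eᵢ/kT) = e^(−0.554545) + e^(−2.03636) = 0.574334 + 0.130503 = 0.704837.
⟨E⟩ = Σ EᵢPᵢ = 36.4720 meV.
S/k_B = ln Z + ⟨E⟩/kT = ln(0.704837) + 36.4720/44.0 = -0.349789 + 0.828909 = 0.4791.

0.4791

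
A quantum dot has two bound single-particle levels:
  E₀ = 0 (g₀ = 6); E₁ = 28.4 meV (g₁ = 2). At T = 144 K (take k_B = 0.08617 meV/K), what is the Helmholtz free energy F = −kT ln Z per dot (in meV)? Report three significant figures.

k_BT = 0.08617 × 144 K = 12.408 meV.
Eᵢ/kT = 0, 2.2888.
Z = Σ gᵢe^(−Eᵢ/kT) = 6·e^(−0) + 2·e^(−2.2888) = 6.0000 + 0.20278 = 6.2028.
F = −kT ln Z = −12.408 × ln(6.2028) = −12.408 × 1.8250 = -22.6 meV.

-22.6 meV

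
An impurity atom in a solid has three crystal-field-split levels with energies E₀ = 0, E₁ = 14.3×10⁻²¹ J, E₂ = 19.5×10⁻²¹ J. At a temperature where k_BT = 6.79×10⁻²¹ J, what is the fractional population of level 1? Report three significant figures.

0.103

Eᵢ/kT = 0, 2.1060, 2.8719.
Z = Σ e^(−Eᵢ/kT) = e^(−0) + e^(−2.1060) + e^(−2.8719) = 1.0000 + 0.12172 + 0.056591 = 1.1783.
P₁ = e^(−E₁/kT) / Z = 0.12172/1.1783 = 0.103.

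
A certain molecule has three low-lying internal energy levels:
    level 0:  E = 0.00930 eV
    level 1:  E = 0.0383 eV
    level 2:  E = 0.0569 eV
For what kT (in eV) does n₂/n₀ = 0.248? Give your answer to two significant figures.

n₂/n₀ = exp[−(E₂−E₀)/kT] = 0.248.
⇒ (E₂−E₀)/kT = ln(1/0.248) = ln(4.032) = 1.394.
kT = 0.04760 eV / 1.394 = 0.034 eV.

0.034 eV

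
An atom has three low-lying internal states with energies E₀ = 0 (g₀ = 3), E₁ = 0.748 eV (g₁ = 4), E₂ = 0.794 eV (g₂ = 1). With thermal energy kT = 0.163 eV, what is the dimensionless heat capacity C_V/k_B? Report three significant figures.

0.335

Eᵢ/kT = 0, 4.5890, 4.8712.
Z = Σ gᵢe^(−Eᵢ/kT) = 3·e^(−0) + 4·e^(−4.5890) + 1·e^(−4.8712) = 3.0000 + 0.040652 + 0.0076642 = 3.0483.
⟨E⟩ = 0.011972 eV, ⟨E²⟩ = 0.0090466 eV².
C_V/k_B = (⟨E²⟩ − ⟨E⟩²)/(kT)² = (0.0090466 − 0.00014333)/0.026569 = 0.335.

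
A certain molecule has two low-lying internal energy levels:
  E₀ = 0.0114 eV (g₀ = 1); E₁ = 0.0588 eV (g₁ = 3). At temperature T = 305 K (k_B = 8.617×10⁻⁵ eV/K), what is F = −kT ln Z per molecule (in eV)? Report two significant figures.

k_BT = 8.617×10⁻⁵ × 305 K = 0.02628 eV.
Eᵢ/kT = 0.4338, 2.237.
Z = Σ gᵢe^(−Eᵢ/kT) = 1·e^(−0.4338) + 3·e^(−2.237) = 0.6480 + 0.3203 = 0.9683.
F = −kT ln Z = −0.02628 × ln(0.9683) = −0.02628 × -0.03221 = 0.00085 eV.

0.00085 eV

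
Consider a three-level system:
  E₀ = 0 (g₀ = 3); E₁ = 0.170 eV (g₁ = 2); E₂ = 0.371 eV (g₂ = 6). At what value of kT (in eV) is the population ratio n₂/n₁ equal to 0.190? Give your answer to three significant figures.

0.0728 eV

n₂/n₁ = (g₂/g₁) exp[−(E₂−E₁)/kT] = 0.190.
⇒ (E₂−E₁)/kT = ln((6/2)/0.190) = ln(15.789) = 2.7593.
kT = 0.201 eV / 2.7593 = 0.0728 eV.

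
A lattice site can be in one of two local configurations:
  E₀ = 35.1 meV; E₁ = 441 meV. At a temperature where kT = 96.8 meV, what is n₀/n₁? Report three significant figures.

n₀/n₁ = exp[−(E₀−E₁)/kT] = exp(−(-405.9 meV)/(96.8 meV)) = exp(4.1932) = 66.2.

66.2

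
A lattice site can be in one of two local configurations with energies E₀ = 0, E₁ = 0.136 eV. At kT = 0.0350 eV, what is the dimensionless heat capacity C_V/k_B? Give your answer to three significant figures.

Eᵢ/kT = 0, 3.8857.
Z = Σ e^(−Eᵢ/kT) = e^(−0) + e^(−3.8857) = 1.0000 + 0.020533 = 1.0205.
⟨E⟩ = 0.0027364 eV, ⟨E²⟩ = 0.00037215 eV².
C_V/k_B = (⟨E²⟩ − ⟨E⟩²)/(kT)² = (0.00037215 − 0.0000074879)/0.0012250 = 0.298.

0.298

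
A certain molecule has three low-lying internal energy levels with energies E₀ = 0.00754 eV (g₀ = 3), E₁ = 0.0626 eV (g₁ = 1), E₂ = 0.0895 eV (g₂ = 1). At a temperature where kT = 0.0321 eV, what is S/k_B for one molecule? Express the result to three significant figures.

Eᵢ/kT = 0.23489, 1.9502, 2.7882.
Z = Σ gᵢe^(−Eᵢ/kT) = 3·e^(−0.23489) + 1·e^(−1.9502) + 1·e^(−2.7882) = 2.3720 + 0.14225 + 0.061532 = 2.5758.
⟨E⟩ = Σ EᵢPᵢ = 0.012539 eV.
S/k_B = ln Z + ⟨E⟩/kT = ln(2.5758) + 0.012539/0.0321 = 0.94616 + 0.39062 = 1.34.

1.34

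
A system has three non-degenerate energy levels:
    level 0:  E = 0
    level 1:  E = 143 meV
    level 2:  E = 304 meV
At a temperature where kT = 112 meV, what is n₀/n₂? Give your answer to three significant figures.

n₀/n₂ = exp[−(E₀−E₂)/kT] = exp(−(-304 meV)/(112 meV)) = exp(2.7143) = 15.1.

15.1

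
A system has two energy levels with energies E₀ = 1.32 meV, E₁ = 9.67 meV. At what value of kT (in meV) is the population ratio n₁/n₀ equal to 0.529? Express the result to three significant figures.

13.1 meV

n₁/n₀ = exp[−(E₁−E₀)/kT] = 0.529.
⇒ (E₁−E₀)/kT = ln(1/0.529) = ln(1.8904) = 0.63679.
kT = 8.35 meV / 0.63679 = 13.1 meV.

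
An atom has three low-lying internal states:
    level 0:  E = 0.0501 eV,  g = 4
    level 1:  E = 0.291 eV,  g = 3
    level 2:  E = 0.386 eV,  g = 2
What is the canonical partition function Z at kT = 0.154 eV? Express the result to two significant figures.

Eᵢ/kT = 0.3253, 1.890, 2.506.
Z = Σ gᵢe^(−Eᵢ/kT) = 4·e^(−0.3253) + 3·e^(−1.890) + 2·e^(−2.506) = 2.889 + 0.4532 + 0.1632 = 3.505.

Z = 3.5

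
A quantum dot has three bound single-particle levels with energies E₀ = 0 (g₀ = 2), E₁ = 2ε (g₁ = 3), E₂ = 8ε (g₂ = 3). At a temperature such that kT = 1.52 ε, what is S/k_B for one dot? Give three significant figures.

Eᵢ/kT = 0, 1.3158, 5.2632.
Z = Σ gᵢe^(−Eᵢ/kT) = 2·e^(−0) + 3·e^(−1.3158) + 3·e^(−5.2632) = 2.0000 + 0.80478 + 0.015536 = 2.8203.
⟨E⟩ = Σ EᵢPᵢ = 0.61477 ε.
S/k_B = ln Z + ⟨E⟩/kT = ln(2.8203) + 0.61477/1.52 = 1.0368 + 0.40445 = 1.44.

1.44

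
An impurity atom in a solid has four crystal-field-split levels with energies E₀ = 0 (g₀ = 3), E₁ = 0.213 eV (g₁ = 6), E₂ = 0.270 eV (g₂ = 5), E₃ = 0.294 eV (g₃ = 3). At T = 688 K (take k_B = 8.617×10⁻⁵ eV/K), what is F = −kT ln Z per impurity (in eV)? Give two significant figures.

k_BT = 8.617×10⁻⁵ × 688 K = 0.05928 eV.
Eᵢ/kT = 0, 3.593, 4.555, 4.960.
Z = Σ gᵢe^(−Eᵢ/kT) = 3·e^(−0) + 6·e^(−3.593) + 5·e^(−4.555) + 3·e^(−4.960) = 3.000 + 0.1651 + 0.05257 + 0.02104 = 3.239.
F = −kT ln Z = −0.05928 × ln(3.239) = −0.05928 × 1.175 = -0.070 eV.

-0.070 eV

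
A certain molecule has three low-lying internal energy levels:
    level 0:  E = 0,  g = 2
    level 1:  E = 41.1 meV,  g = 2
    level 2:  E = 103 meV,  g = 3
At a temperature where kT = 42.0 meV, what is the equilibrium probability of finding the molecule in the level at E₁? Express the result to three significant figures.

0.250

Eᵢ/kT = 0, 0.97857, 2.4524.
Z = Σ gᵢe^(−Eᵢ/kT) = 2·e^(−0) + 2·e^(−0.97857) + 3·e^(−2.4524) = 2.0000 + 0.75170 + 0.25826 = 3.0100.
P₁ = g₁ e^(−E₁/kT) / Z = 0.75170/3.0100 = 0.250.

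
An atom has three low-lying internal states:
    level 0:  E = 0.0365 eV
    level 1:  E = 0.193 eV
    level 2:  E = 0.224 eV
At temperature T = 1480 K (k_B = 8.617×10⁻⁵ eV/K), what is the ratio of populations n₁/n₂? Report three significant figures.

k_BT = 8.617×10⁻⁵ × 1480 K = 0.12753 eV.
n₁/n₂ = exp[−(E₁−E₂)/kT] = exp(−(-0.031 eV)/(0.12753 eV)) = exp(0.24308) = 1.28.

1.28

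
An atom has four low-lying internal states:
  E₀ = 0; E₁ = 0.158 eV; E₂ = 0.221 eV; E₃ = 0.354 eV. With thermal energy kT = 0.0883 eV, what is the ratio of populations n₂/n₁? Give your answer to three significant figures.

0.490

n₂/n₁ = exp[−(E₂−E₁)/kT] = exp(−(0.063 eV)/(0.0883 eV)) = exp(-0.71348) = 0.490.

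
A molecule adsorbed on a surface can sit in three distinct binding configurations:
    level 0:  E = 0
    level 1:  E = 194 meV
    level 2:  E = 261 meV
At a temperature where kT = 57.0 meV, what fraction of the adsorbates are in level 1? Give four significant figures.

0.03187

Eᵢ/kT = 0, 3.40351, 4.57895.
Z = Σ e^(−Eᵢ/kT) = e^(−0) + e^(−3.40351) + e^(−4.57895) = 1.00000 + 0.0332563 + 0.0102657 = 1.04352.
P₁ = e^(−E₁/kT) / Z = 0.0332563/1.04352 = 0.03187.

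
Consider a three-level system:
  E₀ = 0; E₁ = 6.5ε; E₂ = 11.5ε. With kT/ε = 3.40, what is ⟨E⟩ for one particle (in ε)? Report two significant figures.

Eᵢ/kT = 0, 1.912, 3.382.
Z = Σ e^(−Eᵢ/kT) = e^(−0) + e^(−1.912) + e^(−3.382) = 1.000 + 0.1478 + 0.03398 = 1.182.
⟨E⟩ = Σ Eᵢ e^(−Eᵢ/kT) / Z = (0·1.000 + 6.5·0.1478 + 11.5·0.03398) / 1.182 = 1.1 ε.

1.1 ε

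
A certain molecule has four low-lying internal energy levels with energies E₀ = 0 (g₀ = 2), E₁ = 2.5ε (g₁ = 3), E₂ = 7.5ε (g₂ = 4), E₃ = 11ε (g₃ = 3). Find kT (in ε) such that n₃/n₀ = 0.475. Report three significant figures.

n₃/n₀ = (g₃/g₀) exp[−(E₃−E₀)/kT] = 0.475.
⇒ (E₃−E₀)/kT = ln((3/2)/0.475) = ln(3.1579) = 1.1499.
kT = 11ε / 1.1499 = 9.57 ε.

9.57 ε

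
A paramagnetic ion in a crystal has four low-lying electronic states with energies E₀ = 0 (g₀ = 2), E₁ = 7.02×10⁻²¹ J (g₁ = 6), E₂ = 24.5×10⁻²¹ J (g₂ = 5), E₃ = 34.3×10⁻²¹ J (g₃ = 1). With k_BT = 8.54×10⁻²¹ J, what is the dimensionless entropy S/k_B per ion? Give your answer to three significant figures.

2.22

Eᵢ/kT = 0, 0.82201, 2.8689, 4.0164.
Z = Σ gᵢe^(−Eᵢ/kT) = 2·e^(−0) + 6·e^(−0.82201) + 5·e^(−2.8689) + 1·e^(−4.0164) = 2.0000 + 2.6373 + 0.28381 + 0.018018 = 4.9391.
⟨E⟩ = Σ EᵢPᵢ = 5.2814 ×10⁻²¹ J.
S/k_B = ln Z + ⟨E⟩/kT = ln(4.9391) + 5.2814/8.54 = 1.5972 + 0.61843 = 2.22.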